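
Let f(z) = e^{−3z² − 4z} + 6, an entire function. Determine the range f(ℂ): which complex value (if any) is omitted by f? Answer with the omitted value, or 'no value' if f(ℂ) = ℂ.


Little Picard bounds the complement of f(ℂ) to at most one point.
The exponent g(z) = −3z² − 4z is a nonconstant polynomial, hence surjective onto ℂ. So e^{g(z)} takes every value in {e^w : w ∈ ℂ} = ℂ ∖ {0}. Adding 6 shifts the range to ℂ ∖ {6}. f omits exactly 6.

Omitted value: 6.


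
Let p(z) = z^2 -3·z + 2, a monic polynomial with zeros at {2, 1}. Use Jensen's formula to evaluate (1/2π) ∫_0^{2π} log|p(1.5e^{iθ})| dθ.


Zeros: 1, 2; r = 1.5.
Inside |z| < r: 1. Outside (|z| ≥ r): 2.
p(0) = 2, so log|p(0)| = log(2) = 0.6931.
Apply Jensen: I(r) = log|p(0)| + Σ_k log(r/|z_k|), summed over zeros inside |z| < r.
  log(r/|z_k|) for z_k = 1: log(1.5/1) = 0.4055
  Outside zeros (2) contribute nothing to the Jensen sum.
Sum over inside zeros: 0.4055.
I(r) = log|p(0)| + (inside sum) = 0.6931 + 0.4055 = 1.0986.
Note: since some zeros are outside |z| ≤ r, the simplified n·log(r) form does NOT apply — only the inside zeros contribute.

I(r) ≈ 1.0986.


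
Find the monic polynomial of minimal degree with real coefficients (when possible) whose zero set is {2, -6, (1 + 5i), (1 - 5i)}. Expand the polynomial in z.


The polynomial is p(z) = ∏_{α ∈ S} (z − α), where S = {2, -6, (1 + 5i), (1 - 5i)}.
Expanding the product yields: p(z) = z^4 + 2·z^3 + 6·z^2 + 128·z -312.
Note conjugate pairs combine to real quadratics: (z − (1+5i))(z − (1−5i)) = z² − 2z + 26.
The resulting polynomial has degree 4 and real coefficients as required.

p(z) = z^4 + 2·z^3 + 6·z^2 + 128·z -312.


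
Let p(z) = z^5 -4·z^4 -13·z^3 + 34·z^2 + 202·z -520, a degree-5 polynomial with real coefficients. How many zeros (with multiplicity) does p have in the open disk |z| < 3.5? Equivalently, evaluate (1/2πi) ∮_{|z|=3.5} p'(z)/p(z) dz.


The zeros of p are: (3 + 1i), (3 - 1i), 4, (-3 + 2i), (-3 - 2i).
Their magnitudes are: 3.162, 3.162, 4, 3.606, 3.606.
Zeros with |z| < R = 3.5: (3 + 1i), (3 - 1i).
Count = 2.
By the argument principle, (1/2πi) ∮_{|z|=R} p'(z)/p(z) dz equals exactly this count.

Number of zeros inside |z| < 3.5: 2.


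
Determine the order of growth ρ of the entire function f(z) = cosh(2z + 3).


cosh(w) is a linear combination of e^{iw} and e^{−iw} (or e^w, e^{−w} in the hyperbolic case), so |cosh(w)| ≤ e^{|w|}. With w = 2z + 3, |w| ≤ 2|z| + 3 = 2r + 3 on |z| = r, giving M(r) ≤ e^{2r + 3}, so ρ ≤ 1. On a suitable ray (z = it for sin/cos; z = t for sinh/cosh, t real → ∞), |cosh(2z + 3)| grows like e^{2|t|}/2, so ρ ≥ 1. Hence ρ = 1.
Therefore ρ = 1.

Order ρ = 1.


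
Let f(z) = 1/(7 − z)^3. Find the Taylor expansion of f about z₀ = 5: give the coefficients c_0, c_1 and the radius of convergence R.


Let w = z − z₀, so z = z₀ + w.
Then 7 − z = 7 − (z₀ + w) = (7 − z₀) − w = 2 − w.
f(z) = 1/(2 − w)^3 = (1/(2)^3) · (1 − w/(2))^{−3}.
By the binomial series (1−u)^{−3} = Σ_{n≥0} C(n+2, 2) u^n for |u|<1, with u = w/(2):
  c_n = C(n+2, 2) / (2)^(n+3).
  c_0 = 1/(2)^3 = 1/8.
  c_1 = 3/(2)^4 = 3/16.
The series is valid for |w/d| < 1, i.e. |z − z₀| < |d|.
Radius of convergence: R = |7 − z₀| = |2| = 2 (distance from z₀ to the singularity z = 7).

c_0 = 1/8, c_1 = 3/16; R = 2.


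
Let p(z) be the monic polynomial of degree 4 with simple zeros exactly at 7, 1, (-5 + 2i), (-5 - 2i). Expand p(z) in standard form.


The polynomial is p(z) = ∏_{α ∈ S} (z − α), where S = {7, 1, (-5 + 2i), (-5 - 2i)}.
Expanding the product yields: p(z) = z^4 + 2·z^3 -44·z^2 -162·z + 203.
Note conjugate pairs combine to real quadratics: (z − (-5+2i))(z − (-5−2i)) = z² + 10z + 29.
The resulting polynomial has degree 4 and real coefficients as required.

p(z) = z^4 + 2·z^3 -44·z^2 -162·z + 203.


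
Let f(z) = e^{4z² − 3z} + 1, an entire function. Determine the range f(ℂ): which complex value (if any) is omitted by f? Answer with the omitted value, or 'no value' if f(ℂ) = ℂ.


Little Picard bounds the complement of f(ℂ) to at most one point.
The exponent g(z) = 4z² − 3z is a nonconstant polynomial, hence surjective onto ℂ. So e^{g(z)} takes every value in {e^w : w ∈ ℂ} = ℂ ∖ {0}. Adding 1 shifts the range to ℂ ∖ {1}. f omits exactly 1.

Omitted value: 1.


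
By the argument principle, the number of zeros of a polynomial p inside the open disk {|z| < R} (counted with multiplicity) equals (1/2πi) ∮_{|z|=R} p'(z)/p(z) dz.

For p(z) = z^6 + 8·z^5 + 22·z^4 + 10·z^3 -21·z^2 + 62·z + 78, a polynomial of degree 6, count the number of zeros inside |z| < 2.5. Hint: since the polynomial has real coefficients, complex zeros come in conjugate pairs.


The zeros of p are: -3, (1 + 1i), (1 - 1i), -1, (-3 + 2i), (-3 - 2i).
Their magnitudes are: 3, 1.414, 1.414, 1, 3.606, 3.606.
Zeros with |z| < R = 2.5: (1 + 1i), (1 - 1i), -1.
Count = 3.
By the argument principle, (1/2πi) ∮_{|z|=R} p'(z)/p(z) dz equals exactly this count.

Number of zeros inside |z| < 2.5: 3.


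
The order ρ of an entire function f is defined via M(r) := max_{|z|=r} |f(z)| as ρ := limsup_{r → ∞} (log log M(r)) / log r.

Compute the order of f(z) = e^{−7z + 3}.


|e^{−7z + 3}| = e^{Re(-7·z) + 3} ≤ e^{7|z|^1 + 3} = e^{7r^1 + 3} on |z| = r, so ρ ≤ 1. Choosing z on |z|=r so that -7·z is real positive (always possible by picking arg z appropriately) gives |f(z)| = e^{7r^1 + 3}, matching the bound. The additive constant 3 does not affect log log M(r) ~ 1·log r. Hence ρ = 1.
Therefore ρ = 1.

Order ρ = 1.


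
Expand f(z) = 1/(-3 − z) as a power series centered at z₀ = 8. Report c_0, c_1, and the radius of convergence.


Let w = z − z₀, so z = z₀ + w.
Then -3 − z = -3 − (z₀ + w) = (-3 − z₀) − w = -11 − w.
f(z) = 1/(-11 − w) = (1/(-11)) · 1/(1 − w/(-11)) = Σ_{n≥0} w^n / (-11)^(n+1).
So c_n = 1/(-11)^(n+1):
  c_0 = 1/(-11)^1 = -1/11.
  c_1 = 1/(-11)^2 = 1/121.
The series is valid for |w/d| < 1, i.e. |z − z₀| < |d|.
Radius of convergence: R = |-3 − z₀| = |-11| = 11 (distance from z₀ to the singularity z = -3).

c_0 = -1/11, c_1 = 1/121; R = 11.


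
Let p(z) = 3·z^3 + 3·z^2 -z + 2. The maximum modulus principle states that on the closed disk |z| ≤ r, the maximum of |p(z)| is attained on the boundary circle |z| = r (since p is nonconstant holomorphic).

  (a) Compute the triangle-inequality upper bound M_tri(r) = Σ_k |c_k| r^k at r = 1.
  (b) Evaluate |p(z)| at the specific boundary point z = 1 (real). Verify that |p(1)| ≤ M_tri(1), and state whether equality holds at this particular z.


Coefficients: c_0 = 2, c_1 = -1, c_2 = 3, c_3 = 3. Radius r = 1.
Part (a). Triangle bound: M_tri(r) = Σ_k |c_k| r^k
  = |2|·1^0 + |-1|·1^1 + |3|·1^2 + |3|·1^3
  = 2 + 1 + 3 + 3 = 9.
This bounds M(r) := max_{|z|=r} |p(z)| from above; equality holds iff all terms c_k z^k can be made to align in phase at a single z on |z|=r.
Part (b). At z = 1 (real, on the circle |z| = r):
  p(1) = (2)·1^0 + (-1)·1^1 + (3)·1^2 + (3)·1^3 = 7.
  |p(1)| = 7.
Check: |p(1)| = 7 ≤ 9 = M_tri(1). ✓ Equality does not hold at z = 1 (the coefficients have mixed signs, so the terms do not all align in phase there).

M_tri(1) = 9; |p(1)| = 7; equality at z=1: no.


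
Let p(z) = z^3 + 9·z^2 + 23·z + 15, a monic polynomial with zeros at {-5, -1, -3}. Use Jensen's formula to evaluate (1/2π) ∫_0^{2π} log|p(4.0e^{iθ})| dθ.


Zeros: -5, -3, -1; r = 4.0.
Inside |z| < r: -3, -1. Outside (|z| ≥ r): -5.
p(0) = 15, so log|p(0)| = log(15) = 2.7081.
Apply Jensen: I(r) = log|p(0)| + Σ_k log(r/|z_k|), summed over zeros inside |z| < r.
  log(r/|z_k|) for z_k = -1: log(4.0/1) = 1.3863
  log(r/|z_k|) for z_k = -3: log(4.0/3) = 0.2877
  Outside zeros (-5) contribute nothing to the Jensen sum.
Sum over inside zeros: 1.6740.
I(r) = log|p(0)| + (inside sum) = 2.7081 + 1.6740 = 4.3820.
Note: since some zeros are outside |z| ≤ r, the simplified n·log(r) form does NOT apply — only the inside zeros contribute.

I(r) ≈ 4.3820.


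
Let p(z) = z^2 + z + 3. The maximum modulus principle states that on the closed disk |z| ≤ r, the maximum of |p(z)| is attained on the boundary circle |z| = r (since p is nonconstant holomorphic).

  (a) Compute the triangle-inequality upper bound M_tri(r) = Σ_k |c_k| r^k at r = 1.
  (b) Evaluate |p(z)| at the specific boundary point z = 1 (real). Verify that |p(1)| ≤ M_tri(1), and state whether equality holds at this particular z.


Coefficients: c_0 = 3, c_1 = 1, c_2 = 1. Radius r = 1.
Part (a). Triangle bound: M_tri(r) = Σ_k |c_k| r^k
  = |3|·1^0 + |1|·1^1 + |1|·1^2
  = 3 + 1 + 1 = 5.
This bounds M(r) := max_{|z|=r} |p(z)| from above; equality holds iff all terms c_k z^k can be made to align in phase at a single z on |z|=r.
Part (b). At z = 1 (real, on the circle |z| = r):
  p(1) = (3)·1^0 + (1)·1^1 + (1)·1^2 = 5.
  |p(1)| = 5.
Since all nonzero coefficients share the same sign, |p(1)| = 5 = M_tri(1); the triangle bound is attained at z = 1, so in fact M(r) = 5.

M_tri(1) = 5; |p(1)| = 5; equality at z=1: yes.


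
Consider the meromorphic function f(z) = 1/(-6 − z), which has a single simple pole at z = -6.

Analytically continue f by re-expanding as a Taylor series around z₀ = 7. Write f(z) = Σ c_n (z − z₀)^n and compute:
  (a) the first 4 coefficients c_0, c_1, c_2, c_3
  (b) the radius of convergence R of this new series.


Let w = z − z₀, so z = z₀ + w.
Then -6 − z = -6 − (z₀ + w) = (-6 − z₀) − w = -13 − w.
f(z) = 1/(-13 − w) = (1/(-13)) · 1/(1 − w/(-13)) = Σ_{n≥0} w^n / (-13)^(n+1).
So c_n = 1/(-13)^(n+1):
  c_0 = 1/(-13)^1 = -1/13.
  c_1 = 1/(-13)^2 = 1/169.
  c_2 = 1/(-13)^3 = -1/2197.
  c_3 = 1/(-13)^4 = 1/28561.
The series is valid for |w/d| < 1, i.e. |z − z₀| < |d|.
Radius of convergence: R = |-6 − z₀| = |-13| = 13 (distance from z₀ to the singularity z = -6).

c_0 = -1/13, c_1 = 1/169, c_2 = -1/2197, c_3 = 1/28561; R = 13.


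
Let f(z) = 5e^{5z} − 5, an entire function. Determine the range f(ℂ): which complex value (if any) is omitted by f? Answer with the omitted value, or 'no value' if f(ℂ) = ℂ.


Little Picard bounds the complement of f(ℂ) to at most one point.
e^{5z} is never zero on ℂ, so 5·e^{5z} takes every value in ℂ ∖ {0}. Adding -5 shifts the range to ℂ ∖ {-5}. Thus f omits exactly the value -5.

Omitted value: -5.


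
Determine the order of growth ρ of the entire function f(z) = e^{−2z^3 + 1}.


|e^{−2z^3 + 1}| = e^{Re(-2·z^3) + 1} ≤ e^{2|z|^3 + 1} = e^{2r^3 + 1} on |z| = r, so ρ ≤ 3. Choosing z on |z|=r so that -2·z^3 is real positive (always possible by picking arg z appropriately) gives |f(z)| = e^{2r^3 + 1}, matching the bound. The additive constant 1 does not affect log log M(r) ~ 3·log r. Hence ρ = 3.
Therefore ρ = 3.

Order ρ = 3.


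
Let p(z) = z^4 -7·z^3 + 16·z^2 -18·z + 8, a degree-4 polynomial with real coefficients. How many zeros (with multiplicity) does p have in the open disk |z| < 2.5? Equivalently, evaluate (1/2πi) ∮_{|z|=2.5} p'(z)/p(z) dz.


The zeros of p are: 1, 4, (1 + 1i), (1 - 1i).
Their magnitudes are: 1, 4, 1.414, 1.414.
Zeros with |z| < R = 2.5: 1, (1 + 1i), (1 - 1i).
Count = 3.
By the argument principle, (1/2πi) ∮_{|z|=R} p'(z)/p(z) dz equals exactly this count.

Number of zeros inside |z| < 2.5: 3.


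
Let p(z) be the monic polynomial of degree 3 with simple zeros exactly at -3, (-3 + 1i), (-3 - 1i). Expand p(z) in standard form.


The polynomial is p(z) = ∏_{α ∈ S} (z − α), where S = {-3, (-3 + 1i), (-3 - 1i)}.
Expanding the product yields: p(z) = z^3 + 9·z^2 + 28·z + 30.
Note conjugate pairs combine to real quadratics: (z − (-3+1i))(z − (-3−1i)) = z² + 6z + 10.
The resulting polynomial has degree 3 and real coefficients as required.

p(z) = z^3 + 9·z^2 + 28·z + 30.


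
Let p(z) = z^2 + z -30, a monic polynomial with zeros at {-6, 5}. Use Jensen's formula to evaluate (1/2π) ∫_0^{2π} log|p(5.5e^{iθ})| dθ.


Zeros: -6, 5; r = 5.5.
Inside |z| < r: 5. Outside (|z| ≥ r): -6.
p(0) = -30, so log|p(0)| = log(30) = 3.4012.
Apply Jensen: I(r) = log|p(0)| + Σ_k log(r/|z_k|), summed over zeros inside |z| < r.
  log(r/|z_k|) for z_k = 5: log(5.5/5) = 0.0953
  Outside zeros (-6) contribute nothing to the Jensen sum.
Sum over inside zeros: 0.0953.
I(r) = log|p(0)| + (inside sum) = 3.4012 + 0.0953 = 3.4965.
Note: since some zeros are outside |z| ≤ r, the simplified n·log(r) form does NOT apply — only the inside zeros contribute.

I(r) ≈ 3.4965.


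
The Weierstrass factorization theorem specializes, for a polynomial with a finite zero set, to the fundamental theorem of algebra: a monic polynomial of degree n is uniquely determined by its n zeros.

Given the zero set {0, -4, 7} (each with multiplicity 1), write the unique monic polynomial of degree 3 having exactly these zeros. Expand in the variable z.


The polynomial is p(z) = ∏_{α ∈ S} (z − α), where S = {0, -4, 7}.
Expanding the product yields: p(z) = z^3 -3·z^2 -28·z.
The resulting polynomial has degree 3 and real coefficients as required.

p(z) = z^3 -3·z^2 -28·z.


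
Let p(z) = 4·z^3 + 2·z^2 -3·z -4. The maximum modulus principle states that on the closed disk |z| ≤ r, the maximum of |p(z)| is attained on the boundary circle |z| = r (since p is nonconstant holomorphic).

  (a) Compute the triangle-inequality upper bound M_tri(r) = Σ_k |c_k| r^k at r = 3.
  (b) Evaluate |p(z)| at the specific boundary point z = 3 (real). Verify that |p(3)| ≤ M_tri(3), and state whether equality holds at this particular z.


Coefficients: c_0 = -4, c_1 = -3, c_2 = 2, c_3 = 4. Radius r = 3.
Part (a). Triangle bound: M_tri(r) = Σ_k |c_k| r^k
  = |-4|·3^0 + |-3|·3^1 + |2|·3^2 + |4|·3^3
  = 4 + 9 + 18 + 108 = 139.
This bounds M(r) := max_{|z|=r} |p(z)| from above; equality holds iff all terms c_k z^k can be made to align in phase at a single z on |z|=r.
Part (b). At z = 3 (real, on the circle |z| = r):
  p(3) = (-4)·3^0 + (-3)·3^1 + (2)·3^2 + (4)·3^3 = 113.
  |p(3)| = 113.
Check: |p(3)| = 113 ≤ 139 = M_tri(3). ✓ Equality does not hold at z = 3 (the coefficients have mixed signs, so the terms do not all align in phase there).

M_tri(3) = 139; |p(3)| = 113; equality at z=3: no.


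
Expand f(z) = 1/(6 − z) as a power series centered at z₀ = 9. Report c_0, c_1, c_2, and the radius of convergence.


Let w = z − z₀, so z = z₀ + w.
Then 6 − z = 6 − (z₀ + w) = (6 − z₀) − w = -3 − w.
f(z) = 1/(-3 − w) = (1/(-3)) · 1/(1 − w/(-3)) = Σ_{n≥0} w^n / (-3)^(n+1).
So c_n = 1/(-3)^(n+1):
  c_0 = 1/(-3)^1 = -1/3.
  c_1 = 1/(-3)^2 = 1/9.
  c_2 = 1/(-3)^3 = -1/27.
The series is valid for |w/d| < 1, i.e. |z − z₀| < |d|.
Radius of convergence: R = |6 − z₀| = |-3| = 3 (distance from z₀ to the singularity z = 6).

c_0 = -1/3, c_1 = 1/9, c_2 = -1/27; R = 3.


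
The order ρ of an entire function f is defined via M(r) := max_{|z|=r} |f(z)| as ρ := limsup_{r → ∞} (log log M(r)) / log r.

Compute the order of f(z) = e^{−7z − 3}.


|e^{−7z − 3}| = e^{Re(-7·z) + -3} ≤ e^{7|z|^1 + -3} = e^{7r^1 + -3} on |z| = r, so ρ ≤ 1. Choosing z on |z|=r so that -7·z is real positive (always possible by picking arg z appropriately) gives |f(z)| = e^{7r^1 + -3}, matching the bound. The additive constant -3 does not affect log log M(r) ~ 1·log r. Hence ρ = 1.
Therefore ρ = 1.

Order ρ = 1.


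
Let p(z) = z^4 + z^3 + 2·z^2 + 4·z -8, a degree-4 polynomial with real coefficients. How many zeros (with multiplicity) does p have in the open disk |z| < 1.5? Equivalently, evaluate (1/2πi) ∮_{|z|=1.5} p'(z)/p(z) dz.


The zeros of p are: -2, (0 + 2i), (0 - 2i), 1.
Their magnitudes are: 2, 2, 2, 1.
Zeros with |z| < R = 1.5: 1.
Count = 1.
By the argument principle, (1/2πi) ∮_{|z|=R} p'(z)/p(z) dz equals exactly this count.

Number of zeros inside |z| < 1.5: 1.


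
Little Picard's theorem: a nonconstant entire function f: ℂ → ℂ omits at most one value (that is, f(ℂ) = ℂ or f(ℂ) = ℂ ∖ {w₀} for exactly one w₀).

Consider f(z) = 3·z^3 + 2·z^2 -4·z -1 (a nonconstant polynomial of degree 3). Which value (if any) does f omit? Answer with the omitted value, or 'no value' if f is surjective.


Little Picard bounds the complement of f(ℂ) to at most one point.
For every w ∈ ℂ, the equation p(z) − w = 0 is a nonconstant polynomial in z and hence has at least one root by the fundamental theorem of algebra. So p is surjective onto ℂ, omitting no value.

Omitted value: no value.


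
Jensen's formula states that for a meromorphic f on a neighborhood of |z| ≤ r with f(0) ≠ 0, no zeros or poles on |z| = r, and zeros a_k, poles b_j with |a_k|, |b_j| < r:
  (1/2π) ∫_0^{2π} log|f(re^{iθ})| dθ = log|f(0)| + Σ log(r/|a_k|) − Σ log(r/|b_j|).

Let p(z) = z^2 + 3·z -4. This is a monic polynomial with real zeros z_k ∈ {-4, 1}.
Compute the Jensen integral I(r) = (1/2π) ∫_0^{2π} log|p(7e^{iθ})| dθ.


Zeros: -4, 1; r = 7.
Inside |z| < r: -4, 1. Outside (|z| ≥ r): ∅.
p(0) = -4, so log|p(0)| = log(4) = 1.3863.
Apply Jensen: I(r) = log|p(0)| + Σ_k log(r/|z_k|), summed over zeros inside |z| < r.
  log(r/|z_k|) for z_k = -4: log(7/4) = 0.5596
  log(r/|z_k|) for z_k = 1: log(7/1) = 1.9459
Sum over inside zeros: 2.5055.
I(r) = log|p(0)| + (inside sum) = 1.3863 + 2.5055 = 3.8918.
Closed form (all zeros inside, monic): I(r) = n·log(r) = 2·log(7) = 3.8918. ✓

I(r) ≈ 3.8918.


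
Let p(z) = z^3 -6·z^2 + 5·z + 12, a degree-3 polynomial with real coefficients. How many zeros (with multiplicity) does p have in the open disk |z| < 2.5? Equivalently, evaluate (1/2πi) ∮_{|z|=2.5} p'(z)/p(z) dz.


The zeros of p are: 3, 4, -1.
Their magnitudes are: 3, 4, 1.
Zeros with |z| < R = 2.5: -1.
Count = 1.
By the argument principle, (1/2πi) ∮_{|z|=R} p'(z)/p(z) dz equals exactly this count.

Number of zeros inside |z| < 2.5: 1.


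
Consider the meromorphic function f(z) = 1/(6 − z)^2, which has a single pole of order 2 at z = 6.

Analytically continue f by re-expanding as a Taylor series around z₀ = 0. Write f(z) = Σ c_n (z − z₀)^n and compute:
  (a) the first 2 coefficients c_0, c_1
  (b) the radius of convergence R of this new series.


Let w = z − z₀, so z = z₀ + w.
Then 6 − z = 6 − (z₀ + w) = (6 − z₀) − w = 6 − w.
f(z) = 1/(6 − w)^2 = (1/(6)^2) · (1 − w/(6))^{−2}.
By the binomial series (1−u)^{−2} = Σ_{n≥0} C(n+1, 1) u^n for |u|<1, with u = w/(6):
  c_n = C(n+1, 1) / (6)^(n+2).
  c_0 = 1/(6)^2 = 1/36.
  c_1 = 2/(6)^3 = 1/108.
The series is valid for |w/d| < 1, i.e. |z − z₀| < |d|.
Radius of convergence: R = |6 − z₀| = |6| = 6 (distance from z₀ to the singularity z = 6).

c_0 = 1/36, c_1 = 1/108; R = 6.


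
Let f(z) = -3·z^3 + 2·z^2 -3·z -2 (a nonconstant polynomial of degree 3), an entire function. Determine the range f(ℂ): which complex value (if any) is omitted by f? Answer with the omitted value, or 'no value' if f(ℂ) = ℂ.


Little Picard bounds the complement of f(ℂ) to at most one point.
For every w ∈ ℂ, the equation p(z) − w = 0 is a nonconstant polynomial in z and hence has at least one root by the fundamental theorem of algebra. So p is surjective onto ℂ, omitting no value.

Omitted value: no value.


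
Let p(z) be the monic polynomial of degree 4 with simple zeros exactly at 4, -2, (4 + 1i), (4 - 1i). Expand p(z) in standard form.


The polynomial is p(z) = ∏_{α ∈ S} (z − α), where S = {4, -2, (4 + 1i), (4 - 1i)}.
Expanding the product yields: p(z) = z^4 -10·z^3 + 25·z^2 + 30·z -136.
Note conjugate pairs combine to real quadratics: (z − (4+1i))(z − (4−1i)) = z² − 8z + 17.
The resulting polynomial has degree 4 and real coefficients as required.

p(z) = z^4 -10·z^3 + 25·z^2 + 30·z -136.


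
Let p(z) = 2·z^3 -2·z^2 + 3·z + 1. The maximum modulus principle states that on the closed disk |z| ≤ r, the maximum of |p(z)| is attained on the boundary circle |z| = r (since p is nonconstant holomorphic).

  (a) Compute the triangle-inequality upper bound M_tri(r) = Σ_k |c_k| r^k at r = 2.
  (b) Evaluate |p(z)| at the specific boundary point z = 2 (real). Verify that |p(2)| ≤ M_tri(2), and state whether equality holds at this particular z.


Coefficients: c_0 = 1, c_1 = 3, c_2 = -2, c_3 = 2. Radius r = 2.
Part (a). Triangle bound: M_tri(r) = Σ_k |c_k| r^k
  = |1|·2^0 + |3|·2^1 + |-2|·2^2 + |2|·2^3
  = 1 + 6 + 8 + 16 = 31.
This bounds M(r) := max_{|z|=r} |p(z)| from above; equality holds iff all terms c_k z^k can be made to align in phase at a single z on |z|=r.
Part (b). At z = 2 (real, on the circle |z| = r):
  p(2) = (1)·2^0 + (3)·2^1 + (-2)·2^2 + (2)·2^3 = 15.
  |p(2)| = 15.
Check: |p(2)| = 15 ≤ 31 = M_tri(2). ✓ Equality does not hold at z = 2 (the coefficients have mixed signs, so the terms do not all align in phase there).

M_tri(2) = 31; |p(2)| = 15; equality at z=2: no.


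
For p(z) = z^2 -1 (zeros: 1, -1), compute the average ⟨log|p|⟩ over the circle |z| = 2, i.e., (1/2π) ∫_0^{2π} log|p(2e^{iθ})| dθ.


Zeros: -1, 1; r = 2.
Inside |z| < r: -1, 1. Outside (|z| ≥ r): ∅.
p(0) = -1, so log|p(0)| = log(1) = 0.0000.
Apply Jensen: I(r) = log|p(0)| + Σ_k log(r/|z_k|), summed over zeros inside |z| < r.
  log(r/|z_k|) for z_k = 1: log(2/1) = 0.6931
  log(r/|z_k|) for z_k = -1: log(2/1) = 0.6931
Sum over inside zeros: 1.3863.
I(r) = log|p(0)| + (inside sum) = 0.0000 + 1.3863 = 1.3863.
Closed form (all zeros inside, monic): I(r) = n·log(r) = 2·log(2) = 1.3863. ✓

I(r) ≈ 1.3863.


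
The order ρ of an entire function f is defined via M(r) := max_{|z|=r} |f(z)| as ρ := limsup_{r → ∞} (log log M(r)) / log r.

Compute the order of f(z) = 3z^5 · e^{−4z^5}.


M(r) = max_{|z|=r} |3|·|z|^5·|e^{−4z^5}| = 3·r^5 · e^{4r^5} (the factors attain their maxima compatibly on |z|=r). Then log M(r) = log 3 + 5·log r + 4r^5, dominated by the last term, so log log M(r) ~ 5·log r. The polynomial factor 3z^5 contributes only a log r term and does not affect the order. ρ = 5.
Therefore ρ = 5.

Order ρ = 5.


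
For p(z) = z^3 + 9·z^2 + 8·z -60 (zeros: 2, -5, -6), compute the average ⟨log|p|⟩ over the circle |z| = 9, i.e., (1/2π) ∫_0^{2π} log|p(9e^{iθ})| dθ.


Zeros: -6, -5, 2; r = 9.
Inside |z| < r: -6, -5, 2. Outside (|z| ≥ r): ∅.
p(0) = -60, so log|p(0)| = log(60) = 4.0943.
Apply Jensen: I(r) = log|p(0)| + Σ_k log(r/|z_k|), summed over zeros inside |z| < r.
  log(r/|z_k|) for z_k = 2: log(9/2) = 1.5041
  log(r/|z_k|) for z_k = -5: log(9/5) = 0.5878
  log(r/|z_k|) for z_k = -6: log(9/6) = 0.4055
Sum over inside zeros: 2.4973.
I(r) = log|p(0)| + (inside sum) = 4.0943 + 2.4973 = 6.5917.
Closed form (all zeros inside, monic): I(r) = n·log(r) = 3·log(9) = 6.5917. ✓

I(r) ≈ 6.5917.


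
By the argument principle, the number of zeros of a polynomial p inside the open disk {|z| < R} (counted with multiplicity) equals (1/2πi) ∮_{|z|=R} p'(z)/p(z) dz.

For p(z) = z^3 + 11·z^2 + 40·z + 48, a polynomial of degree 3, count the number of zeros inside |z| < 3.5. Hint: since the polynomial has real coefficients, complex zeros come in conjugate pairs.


The zeros of p are: -4, -4, -3.
Their magnitudes are: 4, 4, 3.
Zeros with |z| < R = 3.5: -3.
Count = 1.
By the argument principle, (1/2πi) ∮_{|z|=R} p'(z)/p(z) dz equals exactly this count.

Number of zeros inside |z| < 3.5: 1.


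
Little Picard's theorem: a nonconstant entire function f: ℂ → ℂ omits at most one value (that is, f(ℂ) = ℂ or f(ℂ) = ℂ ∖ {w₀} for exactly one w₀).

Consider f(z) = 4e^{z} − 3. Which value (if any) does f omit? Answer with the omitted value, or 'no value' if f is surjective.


Little Picard bounds the complement of f(ℂ) to at most one point.
e^{z} is never zero on ℂ, so 4·e^{z} takes every value in ℂ ∖ {0}. Adding -3 shifts the range to ℂ ∖ {-3}. Thus f omits exactly the value -3.

Omitted value: -3.


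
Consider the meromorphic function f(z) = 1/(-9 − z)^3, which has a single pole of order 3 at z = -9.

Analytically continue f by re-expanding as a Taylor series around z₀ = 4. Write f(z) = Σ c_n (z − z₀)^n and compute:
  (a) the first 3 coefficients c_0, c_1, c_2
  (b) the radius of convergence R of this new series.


Let w = z − z₀, so z = z₀ + w.
Then -9 − z = -9 − (z₀ + w) = (-9 − z₀) − w = -13 − w.
f(z) = 1/(-13 − w)^3 = (1/(-13)^3) · (1 − w/(-13))^{−3}.
By the binomial series (1−u)^{−3} = Σ_{n≥0} C(n+2, 2) u^n for |u|<1, with u = w/(-13):
  c_n = C(n+2, 2) / (-13)^(n+3).
  c_0 = 1/(-13)^3 = -1/2197.
  c_1 = 3/(-13)^4 = 3/28561.
  c_2 = 6/(-13)^5 = -6/371293.
The series is valid for |w/d| < 1, i.e. |z − z₀| < |d|.
Radius of convergence: R = |-9 − z₀| = |-13| = 13 (distance from z₀ to the singularity z = -9).

c_0 = -1/2197, c_1 = 3/28561, c_2 = -6/371293; R = 13.


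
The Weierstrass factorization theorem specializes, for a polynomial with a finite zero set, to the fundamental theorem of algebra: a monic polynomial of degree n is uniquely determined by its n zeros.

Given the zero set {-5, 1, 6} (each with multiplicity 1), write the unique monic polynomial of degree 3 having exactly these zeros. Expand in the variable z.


The polynomial is p(z) = ∏_{α ∈ S} (z − α), where S = {-5, 1, 6}.
Expanding the product yields: p(z) = z^3 -2·z^2 -29·z + 30.
The resulting polynomial has degree 3 and real coefficients as required.

p(z) = z^3 -2·z^2 -29·z + 30.


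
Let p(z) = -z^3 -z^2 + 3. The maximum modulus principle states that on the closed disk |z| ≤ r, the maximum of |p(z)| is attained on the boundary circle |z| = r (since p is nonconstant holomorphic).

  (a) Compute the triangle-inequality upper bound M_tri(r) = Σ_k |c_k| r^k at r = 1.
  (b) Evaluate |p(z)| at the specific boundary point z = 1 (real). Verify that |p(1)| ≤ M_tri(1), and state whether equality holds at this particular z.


Coefficients: c_0 = 3, c_1 = 0, c_2 = -1, c_3 = -1. Radius r = 1.
Part (a). Triangle bound: M_tri(r) = Σ_k |c_k| r^k
  = |3|·1^0 + |0|·1^1 + |-1|·1^2 + |-1|·1^3
  = 3 + 0 + 1 + 1 = 5.
This bounds M(r) := max_{|z|=r} |p(z)| from above; equality holds iff all terms c_k z^k can be made to align in phase at a single z on |z|=r.
Part (b). At z = 1 (real, on the circle |z| = r):
  p(1) = (3)·1^0 + (0)·1^1 + (-1)·1^2 + (-1)·1^3 = 1.
  |p(1)| = 1.
Check: |p(1)| = 1 ≤ 5 = M_tri(1). ✓ Equality does not hold at z = 1 (the coefficients have mixed signs, so the terms do not all align in phase there).

M_tri(1) = 5; |p(1)| = 1; equality at z=1: no.


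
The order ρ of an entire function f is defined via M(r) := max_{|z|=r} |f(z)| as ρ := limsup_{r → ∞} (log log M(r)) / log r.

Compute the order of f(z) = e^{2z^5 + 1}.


|e^{2z^5 + 1}| = e^{Re(2·z^5) + 1} ≤ e^{2|z|^5 + 1} = e^{2r^5 + 1} on |z| = r, so ρ ≤ 5. Choosing z on |z|=r so that 2·z^5 is real positive (always possible by picking arg z appropriately) gives |f(z)| = e^{2r^5 + 1}, matching the bound. The additive constant 1 does not affect log log M(r) ~ 5·log r. Hence ρ = 5.
Therefore ρ = 5.

Order ρ = 5.


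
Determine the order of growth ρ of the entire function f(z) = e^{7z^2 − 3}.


|e^{7z^2 − 3}| = e^{Re(7·z^2) + -3} ≤ e^{7|z|^2 + -3} = e^{7r^2 + -3} on |z| = r, so ρ ≤ 2. Choosing z on |z|=r so that 7·z^2 is real positive (always possible by picking arg z appropriately) gives |f(z)| = e^{7r^2 + -3}, matching the bound. The additive constant -3 does not affect log log M(r) ~ 2·log r. Hence ρ = 2.
Therefore ρ = 2.

Order ρ = 2.


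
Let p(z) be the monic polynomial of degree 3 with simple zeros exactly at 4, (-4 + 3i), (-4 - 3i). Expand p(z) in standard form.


The polynomial is p(z) = ∏_{α ∈ S} (z − α), where S = {4, (-4 + 3i), (-4 - 3i)}.
Expanding the product yields: p(z) = z^3 + 4·z^2 -7·z -100.
Note conjugate pairs combine to real quadratics: (z − (-4+3i))(z − (-4−3i)) = z² + 8z + 25.
The resulting polynomial has degree 3 and real coefficients as required.

p(z) = z^3 + 4·z^2 -7·z -100.


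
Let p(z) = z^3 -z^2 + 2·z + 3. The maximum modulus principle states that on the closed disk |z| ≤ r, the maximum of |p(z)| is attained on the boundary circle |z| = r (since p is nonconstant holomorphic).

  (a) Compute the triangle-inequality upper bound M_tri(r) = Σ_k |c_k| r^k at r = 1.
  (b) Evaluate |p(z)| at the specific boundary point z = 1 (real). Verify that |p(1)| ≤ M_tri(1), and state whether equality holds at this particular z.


Coefficients: c_0 = 3, c_1 = 2, c_2 = -1, c_3 = 1. Radius r = 1.
Part (a). Triangle bound: M_tri(r) = Σ_k |c_k| r^k
  = |3|·1^0 + |2|·1^1 + |-1|·1^2 + |1|·1^3
  = 3 + 2 + 1 + 1 = 7.
This bounds M(r) := max_{|z|=r} |p(z)| from above; equality holds iff all terms c_k z^k can be made to align in phase at a single z on |z|=r.
Part (b). At z = 1 (real, on the circle |z| = r):
  p(1) = (3)·1^0 + (2)·1^1 + (-1)·1^2 + (1)·1^3 = 5.
  |p(1)| = 5.
Check: |p(1)| = 5 ≤ 7 = M_tri(1). ✓ Equality does not hold at z = 1 (the coefficients have mixed signs, so the terms do not all align in phase there).

M_tri(1) = 7; |p(1)| = 5; equality at z=1: no.


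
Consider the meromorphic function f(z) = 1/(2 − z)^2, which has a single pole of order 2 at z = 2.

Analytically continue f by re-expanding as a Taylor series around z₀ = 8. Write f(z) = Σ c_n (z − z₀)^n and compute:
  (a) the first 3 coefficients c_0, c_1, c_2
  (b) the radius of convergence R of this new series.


Let w = z − z₀, so z = z₀ + w.
Then 2 − z = 2 − (z₀ + w) = (2 − z₀) − w = -6 − w.
f(z) = 1/(-6 − w)^2 = (1/(-6)^2) · (1 − w/(-6))^{−2}.
By the binomial series (1−u)^{−2} = Σ_{n≥0} C(n+1, 1) u^n for |u|<1, with u = w/(-6):
  c_n = C(n+1, 1) / (-6)^(n+2).
  c_0 = 1/(-6)^2 = 1/36.
  c_1 = 2/(-6)^3 = -1/108.
  c_2 = 3/(-6)^4 = 1/432.
The series is valid for |w/d| < 1, i.e. |z − z₀| < |d|.
Radius of convergence: R = |2 − z₀| = |-6| = 6 (distance from z₀ to the singularity z = 2).

c_0 = 1/36, c_1 = -1/108, c_2 = 1/432; R = 6.


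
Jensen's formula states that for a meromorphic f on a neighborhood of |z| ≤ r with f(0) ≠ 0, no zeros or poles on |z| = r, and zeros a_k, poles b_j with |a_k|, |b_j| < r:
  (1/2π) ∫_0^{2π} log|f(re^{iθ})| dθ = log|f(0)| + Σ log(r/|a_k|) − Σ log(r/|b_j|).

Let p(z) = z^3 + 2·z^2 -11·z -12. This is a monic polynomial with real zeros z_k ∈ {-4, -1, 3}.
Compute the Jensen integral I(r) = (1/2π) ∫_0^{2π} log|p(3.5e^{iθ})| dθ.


Zeros: -4, -1, 3; r = 3.5.
Inside |z| < r: -1, 3. Outside (|z| ≥ r): -4.
p(0) = -12, so log|p(0)| = log(12) = 2.4849.
Apply Jensen: I(r) = log|p(0)| + Σ_k log(r/|z_k|), summed over zeros inside |z| < r.
  log(r/|z_k|) for z_k = -1: log(3.5/1) = 1.2528
  log(r/|z_k|) for z_k = 3: log(3.5/3) = 0.1542
  Outside zeros (-4) contribute nothing to the Jensen sum.
Sum over inside zeros: 1.4069.
I(r) = log|p(0)| + (inside sum) = 2.4849 + 1.4069 = 3.8918.
Note: since some zeros are outside |z| ≤ r, the simplified n·log(r) form does NOT apply — only the inside zeros contribute.

I(r) ≈ 3.8918.


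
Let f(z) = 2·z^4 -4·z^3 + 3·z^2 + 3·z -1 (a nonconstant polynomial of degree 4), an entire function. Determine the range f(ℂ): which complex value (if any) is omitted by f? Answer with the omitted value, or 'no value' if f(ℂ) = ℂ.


Little Picard bounds the complement of f(ℂ) to at most one point.
For every w ∈ ℂ, the equation p(z) − w = 0 is a nonconstant polynomial in z and hence has at least one root by the fundamental theorem of algebra. So p is surjective onto ℂ, omitting no value.

Omitted value: no value.


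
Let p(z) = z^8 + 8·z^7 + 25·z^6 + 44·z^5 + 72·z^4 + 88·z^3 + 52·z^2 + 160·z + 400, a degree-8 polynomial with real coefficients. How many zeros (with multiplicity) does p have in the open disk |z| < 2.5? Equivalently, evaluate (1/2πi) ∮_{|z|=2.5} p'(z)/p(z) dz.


The zeros of p are: (-2 + 1i), (-2 - 1i), (1 + 1i), (1 - 1i), (-3 + 1i), (-3 - 1i), (0 + 2i), (0 - 2i).
Their magnitudes are: 2.236, 2.236, 1.414, 1.414, 3.162, 3.162, 2, 2.
Zeros with |z| < R = 2.5: (-2 + 1i), (-2 - 1i), (1 + 1i), (1 - 1i), (0 + 2i), (0 - 2i).
Count = 6.
By the argument principle, (1/2πi) ∮_{|z|=R} p'(z)/p(z) dz equals exactly this count.

Number of zeros inside |z| < 2.5: 6.


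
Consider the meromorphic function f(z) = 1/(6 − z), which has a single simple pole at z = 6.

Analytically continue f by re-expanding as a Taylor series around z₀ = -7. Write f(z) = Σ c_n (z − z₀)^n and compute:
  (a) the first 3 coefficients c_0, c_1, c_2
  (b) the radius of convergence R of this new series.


Let w = z − z₀, so z = z₀ + w.
Then 6 − z = 6 − (z₀ + w) = (6 − z₀) − w = 13 − w.
f(z) = 1/(13 − w) = (1/(13)) · 1/(1 − w/(13)) = Σ_{n≥0} w^n / (13)^(n+1).
So c_n = 1/(13)^(n+1):
  c_0 = 1/(13)^1 = 1/13.
  c_1 = 1/(13)^2 = 1/169.
  c_2 = 1/(13)^3 = 1/2197.
The series is valid for |w/d| < 1, i.e. |z − z₀| < |d|.
Radius of convergence: R = |6 − z₀| = |13| = 13 (distance from z₀ to the singularity z = 6).

c_0 = 1/13, c_1 = 1/169, c_2 = 1/2197; R = 13.


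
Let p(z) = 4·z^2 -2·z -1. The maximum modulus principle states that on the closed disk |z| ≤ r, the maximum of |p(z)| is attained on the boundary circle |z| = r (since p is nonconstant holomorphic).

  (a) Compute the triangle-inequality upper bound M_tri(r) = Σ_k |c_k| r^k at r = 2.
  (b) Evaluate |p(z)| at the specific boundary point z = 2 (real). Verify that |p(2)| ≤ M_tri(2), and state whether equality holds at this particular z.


Coefficients: c_0 = -1, c_1 = -2, c_2 = 4. Radius r = 2.
Part (a). Triangle bound: M_tri(r) = Σ_k |c_k| r^k
  = |-1|·2^0 + |-2|·2^1 + |4|·2^2
  = 1 + 4 + 16 = 21.
This bounds M(r) := max_{|z|=r} |p(z)| from above; equality holds iff all terms c_k z^k can be made to align in phase at a single z on |z|=r.
Part (b). At z = 2 (real, on the circle |z| = r):
  p(2) = (-1)·2^0 + (-2)·2^1 + (4)·2^2 = 11.
  |p(2)| = 11.
Check: |p(2)| = 11 ≤ 21 = M_tri(2). ✓ Equality does not hold at z = 2 (the coefficients have mixed signs, so the terms do not all align in phase there).

M_tri(2) = 21; |p(2)| = 11; equality at z=2: no.


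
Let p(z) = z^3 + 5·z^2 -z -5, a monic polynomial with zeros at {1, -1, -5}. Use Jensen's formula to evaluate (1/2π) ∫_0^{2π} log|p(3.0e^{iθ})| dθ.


Zeros: -5, -1, 1; r = 3.0.
Inside |z| < r: -1, 1. Outside (|z| ≥ r): -5.
p(0) = -5, so log|p(0)| = log(5) = 1.6094.
Apply Jensen: I(r) = log|p(0)| + Σ_k log(r/|z_k|), summed over zeros inside |z| < r.
  log(r/|z_k|) for z_k = 1: log(3.0/1) = 1.0986
  log(r/|z_k|) for z_k = -1: log(3.0/1) = 1.0986
  Outside zeros (-5) contribute nothing to the Jensen sum.
Sum over inside zeros: 2.1972.
I(r) = log|p(0)| + (inside sum) = 1.6094 + 2.1972 = 3.8067.
Note: since some zeros are outside |z| ≤ r, the simplified n·log(r) form does NOT apply — only the inside zeros contribute.

I(r) ≈ 3.8067.


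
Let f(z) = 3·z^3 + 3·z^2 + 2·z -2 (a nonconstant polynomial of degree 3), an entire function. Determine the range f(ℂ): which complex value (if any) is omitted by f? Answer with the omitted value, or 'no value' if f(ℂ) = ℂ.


Little Picard bounds the complement of f(ℂ) to at most one point.
For every w ∈ ℂ, the equation p(z) − w = 0 is a nonconstant polynomial in z and hence has at least one root by the fundamental theorem of algebra. So p is surjective onto ℂ, omitting no value.

Omitted value: no value.


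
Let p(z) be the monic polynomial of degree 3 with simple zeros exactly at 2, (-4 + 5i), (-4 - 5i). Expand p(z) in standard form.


The polynomial is p(z) = ∏_{α ∈ S} (z − α), where S = {2, (-4 + 5i), (-4 - 5i)}.
Expanding the product yields: p(z) = z^3 + 6·z^2 + 25·z -82.
Note conjugate pairs combine to real quadratics: (z − (-4+5i))(z − (-4−5i)) = z² + 8z + 41.
The resulting polynomial has degree 3 and real coefficients as required.

p(z) = z^3 + 6·z^2 + 25·z -82.


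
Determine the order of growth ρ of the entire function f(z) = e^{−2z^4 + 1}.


|e^{−2z^4 + 1}| = e^{Re(-2·z^4) + 1} ≤ e^{2|z|^4 + 1} = e^{2r^4 + 1} on |z| = r, so ρ ≤ 4. Choosing z on |z|=r so that -2·z^4 is real positive (always possible by picking arg z appropriately) gives |f(z)| = e^{2r^4 + 1}, matching the bound. The additive constant 1 does not affect log log M(r) ~ 4·log r. Hence ρ = 4.
Therefore ρ = 4.

Order ρ = 4.


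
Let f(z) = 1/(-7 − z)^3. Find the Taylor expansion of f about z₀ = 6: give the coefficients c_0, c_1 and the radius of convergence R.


Let w = z − z₀, so z = z₀ + w.
Then -7 − z = -7 − (z₀ + w) = (-7 − z₀) − w = -13 − w.
f(z) = 1/(-13 − w)^3 = (1/(-13)^3) · (1 − w/(-13))^{−3}.
By the binomial series (1−u)^{−3} = Σ_{n≥0} C(n+2, 2) u^n for |u|<1, with u = w/(-13):
  c_n = C(n+2, 2) / (-13)^(n+3).
  c_0 = 1/(-13)^3 = -1/2197.
  c_1 = 3/(-13)^4 = 3/28561.
The series is valid for |w/d| < 1, i.e. |z − z₀| < |d|.
Radius of convergence: R = |-7 − z₀| = |-13| = 13 (distance from z₀ to the singularity z = -7).

c_0 = -1/2197, c_1 = 3/28561; R = 13.


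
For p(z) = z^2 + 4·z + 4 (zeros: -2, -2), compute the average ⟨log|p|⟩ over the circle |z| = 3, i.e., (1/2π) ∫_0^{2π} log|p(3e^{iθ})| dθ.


Zeros: -2, -2; r = 3.
Inside |z| < r: -2, -2. Outside (|z| ≥ r): ∅.
p(0) = 4, so log|p(0)| = log(4) = 1.3863.
Apply Jensen: I(r) = log|p(0)| + Σ_k log(r/|z_k|), summed over zeros inside |z| < r.
  log(r/|z_k|) for z_k = -2: log(3/2) = 0.4055
  log(r/|z_k|) for z_k = -2: log(3/2) = 0.4055
Sum over inside zeros: 0.8109.
I(r) = log|p(0)| + (inside sum) = 1.3863 + 0.8109 = 2.1972.
Closed form (all zeros inside, monic): I(r) = n·log(r) = 2·log(3) = 2.1972. ✓

I(r) ≈ 2.1972.


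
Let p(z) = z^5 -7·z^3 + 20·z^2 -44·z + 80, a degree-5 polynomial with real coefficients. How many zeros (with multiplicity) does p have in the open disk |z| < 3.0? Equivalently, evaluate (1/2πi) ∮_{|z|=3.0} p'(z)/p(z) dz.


The zeros of p are: (2 + 1i), (2 - 1i), (0 + 2i), (0 - 2i), -4.
Their magnitudes are: 2.236, 2.236, 2, 2, 4.
Zeros with |z| < R = 3.0: (2 + 1i), (2 - 1i), (0 + 2i), (0 - 2i).
Count = 4.
By the argument principle, (1/2πi) ∮_{|z|=R} p'(z)/p(z) dz equals exactly this count.

Number of zeros inside |z| < 3.0: 4.


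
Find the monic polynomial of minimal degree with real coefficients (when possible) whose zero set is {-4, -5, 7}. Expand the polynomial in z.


The polynomial is p(z) = ∏_{α ∈ S} (z − α), where S = {-4, -5, 7}.
Expanding the product yields: p(z) = z^3 + 2·z^2 -43·z -140.
The resulting polynomial has degree 3 and real coefficients as required.

p(z) = z^3 + 2·z^2 -43·z -140.


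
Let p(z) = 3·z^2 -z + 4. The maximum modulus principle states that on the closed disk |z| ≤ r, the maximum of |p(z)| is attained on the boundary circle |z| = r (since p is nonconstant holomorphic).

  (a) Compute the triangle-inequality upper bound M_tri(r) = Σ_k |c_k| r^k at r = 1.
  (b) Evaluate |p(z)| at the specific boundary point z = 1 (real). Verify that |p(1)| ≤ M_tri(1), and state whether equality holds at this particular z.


Coefficients: c_0 = 4, c_1 = -1, c_2 = 3. Radius r = 1.
Part (a). Triangle bound: M_tri(r) = Σ_k |c_k| r^k
  = |4|·1^0 + |-1|·1^1 + |3|·1^2
  = 4 + 1 + 3 = 8.
This bounds M(r) := max_{|z|=r} |p(z)| from above; equality holds iff all terms c_k z^k can be made to align in phase at a single z on |z|=r.
Part (b). At z = 1 (real, on the circle |z| = r):
  p(1) = (4)·1^0 + (-1)·1^1 + (3)·1^2 = 6.
  |p(1)| = 6.
Check: |p(1)| = 6 ≤ 8 = M_tri(1). ✓ Equality does not hold at z = 1 (the coefficients have mixed signs, so the terms do not all align in phase there).

M_tri(1) = 8; |p(1)| = 6; equality at z=1: no.


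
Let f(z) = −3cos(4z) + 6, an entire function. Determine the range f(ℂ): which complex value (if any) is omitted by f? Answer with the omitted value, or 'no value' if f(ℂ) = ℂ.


Little Picard bounds the complement of f(ℂ) to at most one point.
cos is entire and surjective onto ℂ: for every w ∈ ℂ, cos(ζ) = w has a solution ζ ∈ ℂ (e.g., via the complex inverse arccos). With ζ = 4z this gives z = ζ/(4). Then -3·cos(4z) takes every value in -3·ℂ = ℂ, and adding 6 is a bijection of ℂ. So f is surjective and omits no value. (Note: only on the real line is cos bounded by [−1, 1].)

Omitted value: no value.
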